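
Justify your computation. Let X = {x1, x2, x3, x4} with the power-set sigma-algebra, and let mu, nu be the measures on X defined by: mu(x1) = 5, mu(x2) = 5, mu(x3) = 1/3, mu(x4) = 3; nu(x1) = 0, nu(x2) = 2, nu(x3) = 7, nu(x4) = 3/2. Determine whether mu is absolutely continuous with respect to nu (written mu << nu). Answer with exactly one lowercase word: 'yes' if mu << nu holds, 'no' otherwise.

mu << nu means: every nu-null measurable set is also mu-null; equivalently, for every atom x, if nu({x}) = 0 then mu({x}) = 0.
Checking each atom:
  x1: nu = 0, mu = 5 > 0 -> violates mu << nu.
  x2: nu = 2 > 0 -> no constraint.
  x3: nu = 7 > 0 -> no constraint.
  x4: nu = 3/2 > 0 -> no constraint.
The atom(s) x1 violate the condition (nu = 0 but mu > 0). Therefore mu is NOT absolutely continuous w.r.t. nu.

no


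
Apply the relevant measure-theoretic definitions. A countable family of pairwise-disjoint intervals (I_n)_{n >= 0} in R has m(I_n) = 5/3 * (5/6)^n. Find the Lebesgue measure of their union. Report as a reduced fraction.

By countable additivity of the Lebesgue measure on pairwise disjoint measurable sets,
  m(union_{n >= 0} I_n) = sum_{n >= 0} m(I_n) = sum_{n >= 0} a * r^n,
  with a = 5/3 and r = 5/6.
Since 0 < r = 5/6 < 1, the geometric series converges:
  sum_{n >= 0} a * r^n = a / (1 - r).
  = 5/3 / (1 - 5/6)
  = 5/3 / (1/6)
  = 10.

10


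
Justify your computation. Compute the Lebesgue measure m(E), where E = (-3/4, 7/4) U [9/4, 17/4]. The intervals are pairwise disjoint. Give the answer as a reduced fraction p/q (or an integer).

For pairwise disjoint intervals, m(union_i I_i) = sum_i m(I_i),
and m is invariant under swapping open/closed endpoints (single points have measure 0).
So m(E) = sum_i (b_i - a_i).
  I_1 has length 7/4 - (-3/4) = 5/2.
  I_2 has length 17/4 - 9/4 = 2.
Summing:
  m(E) = 5/2 + 2 = 9/2.

9/2


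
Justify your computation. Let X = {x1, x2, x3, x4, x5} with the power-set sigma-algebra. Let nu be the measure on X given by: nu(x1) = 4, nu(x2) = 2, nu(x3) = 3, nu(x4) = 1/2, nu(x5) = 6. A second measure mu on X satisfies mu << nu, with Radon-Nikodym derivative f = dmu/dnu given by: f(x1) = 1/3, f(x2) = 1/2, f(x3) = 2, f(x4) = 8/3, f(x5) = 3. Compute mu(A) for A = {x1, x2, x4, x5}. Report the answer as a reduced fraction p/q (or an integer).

By the defining property of the Radon-Nikodym derivative, for every measurable set A,
  mu(A) = integral_A f dnu.
Since nu is a discrete measure concentrated on the atoms of X, the integral over A reduces to the sum
  mu(A) = sum_{x in A} f(x) * nu({x}).
Computing each term:
  x1: f(x1) * nu(x1) = 1/3 * 4 = 4/3.
  x2: f(x2) * nu(x2) = 1/2 * 2 = 1.
  x4: f(x4) * nu(x4) = 8/3 * 1/2 = 4/3.
  x5: f(x5) * nu(x5) = 3 * 6 = 18.
Summing: mu(A) = 4/3 + 1 + 4/3 + 18 = 65/3.

65/3


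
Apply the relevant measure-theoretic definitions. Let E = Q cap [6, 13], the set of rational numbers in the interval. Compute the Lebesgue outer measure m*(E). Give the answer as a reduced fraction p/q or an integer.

Q cap [6, 13] is countable; list its elements as q_1, q_2, ... . Fix eps > 0 and cover the k-th point by an interval of length eps * 2^(-k). The cover has total length eps * sum_{k>=1} 2^(-k) = eps, so by definition of outer measure m*(Q cap [6, 13]) <= eps. Since eps was arbitrary and m* >= 0, the outer measure is 0.

0


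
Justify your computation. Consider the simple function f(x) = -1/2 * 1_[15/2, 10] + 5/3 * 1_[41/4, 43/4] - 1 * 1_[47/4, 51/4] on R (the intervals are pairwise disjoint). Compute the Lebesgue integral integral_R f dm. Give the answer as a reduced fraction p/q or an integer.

For a simple function f = sum_i c_i * 1_{A_i} with disjoint A_i,
  integral f dm = sum_i c_i * m(A_i).
Lengths of the A_i:
  m(A_1) = 10 - 15/2 = 5/2.
  m(A_2) = 43/4 - 41/4 = 1/2.
  m(A_3) = 51/4 - 47/4 = 1.
Contributions c_i * m(A_i):
  (-1/2) * (5/2) = -5/4.
  (5/3) * (1/2) = 5/6.
  (-1) * (1) = -1.
Total: -5/4 + 5/6 - 1 = -17/12.

-17/12


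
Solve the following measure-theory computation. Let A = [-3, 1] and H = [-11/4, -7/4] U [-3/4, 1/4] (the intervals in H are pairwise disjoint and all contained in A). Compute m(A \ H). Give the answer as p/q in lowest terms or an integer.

The ambient interval has length m(A) = 1 - (-3) = 4.
Since the holes are disjoint and sit inside A, by finite additivity
  m(H) = sum_i (b_i - a_i), and m(A \ H) = m(A) - m(H).
Computing the hole measures:
  m(H_1) = -7/4 - (-11/4) = 1.
  m(H_2) = 1/4 - (-3/4) = 1.
Summed: m(H) = 1 + 1 = 2.
So m(A \ H) = 4 - 2 = 2.

2


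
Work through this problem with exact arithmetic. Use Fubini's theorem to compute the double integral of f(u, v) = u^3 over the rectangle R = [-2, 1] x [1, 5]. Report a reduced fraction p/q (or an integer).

f(u, v) is a tensor product of a function of u and a function of v, and both factors are bounded continuous (hence Lebesgue integrable) on the rectangle, so Fubini's theorem applies:
  integral_R f d(m x m) = (integral_a1^b1 u^3 du) * (integral_a2^b2 1 dv).
Inner integral in u: integral_{-2}^{1} u^3 du = (1^4 - (-2)^4)/4
  = -15/4.
Inner integral in v: integral_{1}^{5} 1 dv = (5^1 - 1^1)/1
  = 4.
Product: (-15/4) * (4) = -15.

-15


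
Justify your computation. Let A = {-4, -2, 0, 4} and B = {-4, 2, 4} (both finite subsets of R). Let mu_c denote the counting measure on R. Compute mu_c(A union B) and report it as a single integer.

Counting measure on a finite set equals cardinality. By inclusion-exclusion, |A union B| = |A| + |B| - |A cap B|.
|A| = 4, |B| = 3, |A cap B| = 2.
So mu_c(A union B) = 4 + 3 - 2 = 5.

5


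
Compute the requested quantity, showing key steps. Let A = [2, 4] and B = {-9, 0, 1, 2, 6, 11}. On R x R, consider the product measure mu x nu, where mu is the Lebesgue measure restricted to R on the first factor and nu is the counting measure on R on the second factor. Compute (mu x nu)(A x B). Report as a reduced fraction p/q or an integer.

For a measurable rectangle A x B, the product measure satisfies
  (mu x nu)(A x B) = mu(A) * nu(B).
  mu(A) = 2.
  nu(B) = 6.
  (mu x nu)(A x B) = 2 * 6 = 12.

12


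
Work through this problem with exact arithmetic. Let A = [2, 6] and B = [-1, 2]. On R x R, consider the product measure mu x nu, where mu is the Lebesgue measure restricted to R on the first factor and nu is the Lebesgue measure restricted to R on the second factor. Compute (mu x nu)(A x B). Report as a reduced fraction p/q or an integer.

For a measurable rectangle A x B, the product measure satisfies
  (mu x nu)(A x B) = mu(A) * nu(B).
  mu(A) = 4.
  nu(B) = 3.
  (mu x nu)(A x B) = 4 * 3 = 12.

12


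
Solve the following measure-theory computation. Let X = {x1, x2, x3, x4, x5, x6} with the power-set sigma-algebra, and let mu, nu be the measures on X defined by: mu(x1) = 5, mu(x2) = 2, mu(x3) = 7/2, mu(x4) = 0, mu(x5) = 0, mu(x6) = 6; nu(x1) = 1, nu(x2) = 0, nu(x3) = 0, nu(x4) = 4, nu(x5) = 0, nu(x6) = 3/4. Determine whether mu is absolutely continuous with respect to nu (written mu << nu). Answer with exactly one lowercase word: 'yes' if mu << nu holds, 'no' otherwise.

mu << nu means: every nu-null measurable set is also mu-null; equivalently, for every atom x, if nu({x}) = 0 then mu({x}) = 0.
Checking each atom:
  x1: nu = 1 > 0 -> no constraint.
  x2: nu = 0, mu = 2 > 0 -> violates mu << nu.
  x3: nu = 0, mu = 7/2 > 0 -> violates mu << nu.
  x4: nu = 4 > 0 -> no constraint.
  x5: nu = 0, mu = 0 -> consistent with mu << nu.
  x6: nu = 3/4 > 0 -> no constraint.
The atom(s) x2, x3 violate the condition (nu = 0 but mu > 0). Therefore mu is NOT absolutely continuous w.r.t. nu.

no


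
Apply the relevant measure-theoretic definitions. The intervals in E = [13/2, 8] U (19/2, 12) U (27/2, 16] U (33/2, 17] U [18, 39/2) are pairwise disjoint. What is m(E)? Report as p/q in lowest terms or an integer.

For pairwise disjoint intervals, m(union_i I_i) = sum_i m(I_i),
and m is invariant under swapping open/closed endpoints (single points have measure 0).
So m(E) = sum_i (b_i - a_i).
  I_1 has length 8 - 13/2 = 3/2.
  I_2 has length 12 - 19/2 = 5/2.
  I_3 has length 16 - 27/2 = 5/2.
  I_4 has length 17 - 33/2 = 1/2.
  I_5 has length 39/2 - 18 = 3/2.
Summing:
  m(E) = 3/2 + 5/2 + 5/2 + 1/2 + 3/2 = 17/2.

17/2


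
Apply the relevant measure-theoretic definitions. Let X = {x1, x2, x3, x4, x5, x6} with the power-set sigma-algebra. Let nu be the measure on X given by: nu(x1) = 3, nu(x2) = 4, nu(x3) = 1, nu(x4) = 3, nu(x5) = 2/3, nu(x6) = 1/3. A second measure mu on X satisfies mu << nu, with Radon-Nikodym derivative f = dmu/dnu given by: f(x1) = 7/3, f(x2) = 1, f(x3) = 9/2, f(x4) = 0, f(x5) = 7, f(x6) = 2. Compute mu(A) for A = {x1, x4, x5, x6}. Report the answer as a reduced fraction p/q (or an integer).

By the defining property of the Radon-Nikodym derivative, for every measurable set A,
  mu(A) = integral_A f dnu.
Since nu is a discrete measure concentrated on the atoms of X, the integral over A reduces to the sum
  mu(A) = sum_{x in A} f(x) * nu({x}).
Computing each term:
  x1: f(x1) * nu(x1) = 7/3 * 3 = 7.
  x4: f(x4) * nu(x4) = 0 * 3 = 0.
  x5: f(x5) * nu(x5) = 7 * 2/3 = 14/3.
  x6: f(x6) * nu(x6) = 2 * 1/3 = 2/3.
Summing: mu(A) = 7 + 0 + 14/3 + 2/3 = 37/3.

37/3


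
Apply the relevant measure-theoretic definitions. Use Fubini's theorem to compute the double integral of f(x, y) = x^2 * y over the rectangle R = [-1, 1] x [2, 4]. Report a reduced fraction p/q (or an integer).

f(x, y) is a tensor product of a function of x and a function of y, and both factors are bounded continuous (hence Lebesgue integrable) on the rectangle, so Fubini's theorem applies:
  integral_R f d(m x m) = (integral_a1^b1 x^2 dx) * (integral_a2^b2 y dy).
Inner integral in x: integral_{-1}^{1} x^2 dx = (1^3 - (-1)^3)/3
  = 2/3.
Inner integral in y: integral_{2}^{4} y dy = (4^2 - 2^2)/2
  = 6.
Product: (2/3) * (6) = 4.

4


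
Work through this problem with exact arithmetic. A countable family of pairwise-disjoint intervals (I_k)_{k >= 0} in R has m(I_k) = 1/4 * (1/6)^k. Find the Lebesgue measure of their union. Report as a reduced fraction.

By countable additivity of the Lebesgue measure on pairwise disjoint measurable sets,
  m(union_{k >= 0} I_k) = sum_{k >= 0} m(I_k) = sum_{k >= 0} a * r^k,
  with a = 1/4 and r = 1/6.
Since 0 < r = 1/6 < 1, the geometric series converges:
  sum_{k >= 0} a * r^k = a / (1 - r).
  = 1/4 / (1 - 1/6)
  = 1/4 / (5/6)
  = 3/10.

3/10


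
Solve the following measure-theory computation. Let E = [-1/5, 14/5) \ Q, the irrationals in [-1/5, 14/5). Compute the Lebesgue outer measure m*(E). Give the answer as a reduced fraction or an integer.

The interval I = [-1/5, 14/5) has m(I) = 14/5 - (-1/5) = 3 (endpoints are measure-zero, so open/closed/half-open agree). Write I = (I cap Q) u (I \ Q). The rationals in I are countable, so m*(I cap Q) = 0 (cover each rational by intervals whose total length is arbitrarily small). By countable subadditivity m*(I) <= m*(I cap Q) + m*(I \ Q), hence m*(I \ Q) >= m(I) = 3. The reverse inequality m*(I \ Q) <= m*(I) = 3 is trivial since (I \ Q) is a subset of I. Therefore m*(I \ Q) = 3.

3


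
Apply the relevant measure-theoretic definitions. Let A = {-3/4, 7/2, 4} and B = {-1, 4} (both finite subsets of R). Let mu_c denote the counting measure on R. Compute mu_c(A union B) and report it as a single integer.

Counting measure on a finite set equals cardinality. By inclusion-exclusion, |A union B| = |A| + |B| - |A cap B|.
|A| = 3, |B| = 2, |A cap B| = 1.
So mu_c(A union B) = 3 + 2 - 1 = 4.

4


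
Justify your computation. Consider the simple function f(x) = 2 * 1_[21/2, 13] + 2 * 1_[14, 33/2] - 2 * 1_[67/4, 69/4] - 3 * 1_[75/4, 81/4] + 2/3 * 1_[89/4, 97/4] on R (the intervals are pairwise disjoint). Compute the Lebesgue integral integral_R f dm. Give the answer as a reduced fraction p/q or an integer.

For a simple function f = sum_i c_i * 1_{A_i} with disjoint A_i,
  integral f dm = sum_i c_i * m(A_i).
Lengths of the A_i:
  m(A_1) = 13 - 21/2 = 5/2.
  m(A_2) = 33/2 - 14 = 5/2.
  m(A_3) = 69/4 - 67/4 = 1/2.
  m(A_4) = 81/4 - 75/4 = 3/2.
  m(A_5) = 97/4 - 89/4 = 2.
Contributions c_i * m(A_i):
  (2) * (5/2) = 5.
  (2) * (5/2) = 5.
  (-2) * (1/2) = -1.
  (-3) * (3/2) = -9/2.
  (2/3) * (2) = 4/3.
Total: 5 + 5 - 1 - 9/2 + 4/3 = 35/6.

35/6


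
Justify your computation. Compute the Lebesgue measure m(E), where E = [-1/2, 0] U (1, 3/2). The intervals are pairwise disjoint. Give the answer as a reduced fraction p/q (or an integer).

For pairwise disjoint intervals, m(union_i I_i) = sum_i m(I_i),
and m is invariant under swapping open/closed endpoints (single points have measure 0).
So m(E) = sum_i (b_i - a_i).
  I_1 has length 0 - (-1/2) = 1/2.
  I_2 has length 3/2 - 1 = 1/2.
Summing:
  m(E) = 1/2 + 1/2 = 1.

1


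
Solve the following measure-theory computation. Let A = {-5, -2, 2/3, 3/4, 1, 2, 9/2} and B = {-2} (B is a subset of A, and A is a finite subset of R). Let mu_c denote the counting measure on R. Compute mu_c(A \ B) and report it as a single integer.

Counting measure assigns mu_c(E) = |E| (number of elements) when E is finite. For B subset A, A \ B is the set of elements of A not in B, so |A \ B| = |A| - |B|.
|A| = 7, |B| = 1, so mu_c(A \ B) = 7 - 1 = 6.

6


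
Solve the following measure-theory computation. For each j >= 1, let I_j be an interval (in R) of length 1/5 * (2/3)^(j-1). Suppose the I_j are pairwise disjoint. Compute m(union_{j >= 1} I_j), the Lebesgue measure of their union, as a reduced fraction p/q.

By countable additivity of the Lebesgue measure on pairwise disjoint measurable sets,
  m(union_{j >= 1} I_j) = sum_{j >= 1} m(I_j) = sum_{j >= 1} a * r^(j-1),
  with a = 1/5 and r = 2/3.
Since 0 < r = 2/3 < 1, the geometric series converges:
  sum_{j >= 1} a * r^(j-1) = a / (1 - r).
  = 1/5 / (1 - 2/3)
  = 1/5 / (1/3)
  = 3/5.

3/5


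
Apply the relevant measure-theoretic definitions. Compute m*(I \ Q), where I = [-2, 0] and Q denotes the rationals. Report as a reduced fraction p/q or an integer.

The interval I = [-2, 0] has m(I) = 0 - (-2) = 2 (endpoints are measure-zero, so open/closed/half-open agree). Write I = (I cap Q) u (I \ Q). The rationals in I are countable, so m*(I cap Q) = 0 (cover each rational by intervals whose total length is arbitrarily small). By countable subadditivity m*(I) <= m*(I cap Q) + m*(I \ Q), hence m*(I \ Q) >= m(I) = 2. The reverse inequality m*(I \ Q) <= m*(I) = 2 is trivial since (I \ Q) is a subset of I. Therefore m*(I \ Q) = 2.

2


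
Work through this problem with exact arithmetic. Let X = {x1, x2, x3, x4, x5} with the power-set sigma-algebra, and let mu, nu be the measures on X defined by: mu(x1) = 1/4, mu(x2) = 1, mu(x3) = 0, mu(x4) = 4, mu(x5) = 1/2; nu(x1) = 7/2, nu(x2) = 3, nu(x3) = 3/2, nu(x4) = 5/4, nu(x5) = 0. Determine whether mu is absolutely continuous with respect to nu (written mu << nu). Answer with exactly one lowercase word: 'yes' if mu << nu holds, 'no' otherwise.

mu << nu means: every nu-null measurable set is also mu-null; equivalently, for every atom x, if nu({x}) = 0 then mu({x}) = 0.
Checking each atom:
  x1: nu = 7/2 > 0 -> no constraint.
  x2: nu = 3 > 0 -> no constraint.
  x3: nu = 3/2 > 0 -> no constraint.
  x4: nu = 5/4 > 0 -> no constraint.
  x5: nu = 0, mu = 1/2 > 0 -> violates mu << nu.
The atom(s) x5 violate the condition (nu = 0 but mu > 0). Therefore mu is NOT absolutely continuous w.r.t. nu.

no


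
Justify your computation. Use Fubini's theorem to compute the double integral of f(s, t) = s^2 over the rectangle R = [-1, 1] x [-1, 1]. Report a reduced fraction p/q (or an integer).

f(s, t) is a tensor product of a function of s and a function of t, and both factors are bounded continuous (hence Lebesgue integrable) on the rectangle, so Fubini's theorem applies:
  integral_R f d(m x m) = (integral_a1^b1 s^2 ds) * (integral_a2^b2 1 dt).
Inner integral in s: integral_{-1}^{1} s^2 ds = (1^3 - (-1)^3)/3
  = 2/3.
Inner integral in t: integral_{-1}^{1} 1 dt = (1^1 - (-1)^1)/1
  = 2.
Product: (2/3) * (2) = 4/3.

4/3


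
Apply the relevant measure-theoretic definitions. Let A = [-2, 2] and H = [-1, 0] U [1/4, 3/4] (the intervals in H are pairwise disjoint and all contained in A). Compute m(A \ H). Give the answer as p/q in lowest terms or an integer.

The ambient interval has length m(A) = 2 - (-2) = 4.
Since the holes are disjoint and sit inside A, by finite additivity
  m(H) = sum_i (b_i - a_i), and m(A \ H) = m(A) - m(H).
Computing the hole measures:
  m(H_1) = 0 - (-1) = 1.
  m(H_2) = 3/4 - 1/4 = 1/2.
Summed: m(H) = 1 + 1/2 = 3/2.
So m(A \ H) = 4 - 3/2 = 5/2.

5/2


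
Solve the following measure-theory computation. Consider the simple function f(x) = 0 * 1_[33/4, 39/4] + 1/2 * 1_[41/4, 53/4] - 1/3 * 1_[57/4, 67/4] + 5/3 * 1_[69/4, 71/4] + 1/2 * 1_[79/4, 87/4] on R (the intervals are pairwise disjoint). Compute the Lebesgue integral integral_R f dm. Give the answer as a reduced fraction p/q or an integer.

For a simple function f = sum_i c_i * 1_{A_i} with disjoint A_i,
  integral f dm = sum_i c_i * m(A_i).
Lengths of the A_i:
  m(A_1) = 39/4 - 33/4 = 3/2.
  m(A_2) = 53/4 - 41/4 = 3.
  m(A_3) = 67/4 - 57/4 = 5/2.
  m(A_4) = 71/4 - 69/4 = 1/2.
  m(A_5) = 87/4 - 79/4 = 2.
Contributions c_i * m(A_i):
  (0) * (3/2) = 0.
  (1/2) * (3) = 3/2.
  (-1/3) * (5/2) = -5/6.
  (5/3) * (1/2) = 5/6.
  (1/2) * (2) = 1.
Total: 0 + 3/2 - 5/6 + 5/6 + 1 = 5/2.

5/2


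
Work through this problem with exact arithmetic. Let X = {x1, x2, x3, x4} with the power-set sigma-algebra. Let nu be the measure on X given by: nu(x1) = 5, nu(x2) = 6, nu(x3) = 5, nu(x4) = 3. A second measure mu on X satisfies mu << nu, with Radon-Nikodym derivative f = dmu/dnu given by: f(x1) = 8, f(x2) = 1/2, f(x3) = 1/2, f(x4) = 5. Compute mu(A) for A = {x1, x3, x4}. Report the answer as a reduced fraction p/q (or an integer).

By the defining property of the Radon-Nikodym derivative, for every measurable set A,
  mu(A) = integral_A f dnu.
Since nu is a discrete measure concentrated on the atoms of X, the integral over A reduces to the sum
  mu(A) = sum_{x in A} f(x) * nu({x}).
Computing each term:
  x1: f(x1) * nu(x1) = 8 * 5 = 40.
  x3: f(x3) * nu(x3) = 1/2 * 5 = 5/2.
  x4: f(x4) * nu(x4) = 5 * 3 = 15.
Summing: mu(A) = 40 + 5/2 + 15 = 115/2.

115/2


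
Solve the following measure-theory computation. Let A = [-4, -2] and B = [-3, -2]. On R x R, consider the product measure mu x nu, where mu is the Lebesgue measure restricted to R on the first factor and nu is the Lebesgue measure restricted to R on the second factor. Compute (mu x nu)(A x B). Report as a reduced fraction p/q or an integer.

For a measurable rectangle A x B, the product measure satisfies
  (mu x nu)(A x B) = mu(A) * nu(B).
  mu(A) = 2.
  nu(B) = 1.
  (mu x nu)(A x B) = 2 * 1 = 2.

2


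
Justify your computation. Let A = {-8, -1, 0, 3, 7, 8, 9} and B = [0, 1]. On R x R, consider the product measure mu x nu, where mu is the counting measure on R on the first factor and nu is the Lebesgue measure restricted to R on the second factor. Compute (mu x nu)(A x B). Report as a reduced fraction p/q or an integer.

For a measurable rectangle A x B, the product measure satisfies
  (mu x nu)(A x B) = mu(A) * nu(B).
  mu(A) = 7.
  nu(B) = 1.
  (mu x nu)(A x B) = 7 * 1 = 7.

7


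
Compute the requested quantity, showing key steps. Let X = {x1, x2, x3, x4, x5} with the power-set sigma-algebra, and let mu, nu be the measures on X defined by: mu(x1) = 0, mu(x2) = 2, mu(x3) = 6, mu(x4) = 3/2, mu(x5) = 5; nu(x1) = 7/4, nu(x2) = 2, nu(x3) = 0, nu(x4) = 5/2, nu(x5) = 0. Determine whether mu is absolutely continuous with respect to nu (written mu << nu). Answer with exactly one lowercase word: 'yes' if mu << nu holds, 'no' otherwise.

mu << nu means: every nu-null measurable set is also mu-null; equivalently, for every atom x, if nu({x}) = 0 then mu({x}) = 0.
Checking each atom:
  x1: nu = 7/4 > 0 -> no constraint.
  x2: nu = 2 > 0 -> no constraint.
  x3: nu = 0, mu = 6 > 0 -> violates mu << nu.
  x4: nu = 5/2 > 0 -> no constraint.
  x5: nu = 0, mu = 5 > 0 -> violates mu << nu.
The atom(s) x3, x5 violate the condition (nu = 0 but mu > 0). Therefore mu is NOT absolutely continuous w.r.t. nu.

no


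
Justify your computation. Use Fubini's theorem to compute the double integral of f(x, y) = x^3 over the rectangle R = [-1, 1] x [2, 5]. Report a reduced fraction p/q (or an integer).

f(x, y) is a tensor product of a function of x and a function of y, and both factors are bounded continuous (hence Lebesgue integrable) on the rectangle, so Fubini's theorem applies:
  integral_R f d(m x m) = (integral_a1^b1 x^3 dx) * (integral_a2^b2 1 dy).
Inner integral in x: integral_{-1}^{1} x^3 dx = (1^4 - (-1)^4)/4
  = 0.
Inner integral in y: integral_{2}^{5} 1 dy = (5^1 - 2^1)/1
  = 3.
Product: (0) * (3) = 0.

0


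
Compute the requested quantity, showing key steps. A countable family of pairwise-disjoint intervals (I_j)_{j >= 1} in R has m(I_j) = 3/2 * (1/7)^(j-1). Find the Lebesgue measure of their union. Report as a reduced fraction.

By countable additivity of the Lebesgue measure on pairwise disjoint measurable sets,
  m(union_{j >= 1} I_j) = sum_{j >= 1} m(I_j) = sum_{j >= 1} a * r^(j-1),
  with a = 3/2 and r = 1/7.
Since 0 < r = 1/7 < 1, the geometric series converges:
  sum_{j >= 1} a * r^(j-1) = a / (1 - r).
  = 3/2 / (1 - 1/7)
  = 3/2 / (6/7)
  = 7/4.

7/4


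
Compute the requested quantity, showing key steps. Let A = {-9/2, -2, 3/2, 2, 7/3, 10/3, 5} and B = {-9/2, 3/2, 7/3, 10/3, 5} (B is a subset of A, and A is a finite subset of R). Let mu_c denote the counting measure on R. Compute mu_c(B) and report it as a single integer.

Counting measure assigns mu_c(E) = |E| (number of elements) when E is finite.
B has 5 element(s), so mu_c(B) = 5.

5


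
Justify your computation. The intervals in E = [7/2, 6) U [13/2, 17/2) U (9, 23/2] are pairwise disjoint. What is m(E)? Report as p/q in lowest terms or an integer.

For pairwise disjoint intervals, m(union_i I_i) = sum_i m(I_i),
and m is invariant under swapping open/closed endpoints (single points have measure 0).
So m(E) = sum_i (b_i - a_i).
  I_1 has length 6 - 7/2 = 5/2.
  I_2 has length 17/2 - 13/2 = 2.
  I_3 has length 23/2 - 9 = 5/2.
Summing:
  m(E) = 5/2 + 2 + 5/2 = 7.

7


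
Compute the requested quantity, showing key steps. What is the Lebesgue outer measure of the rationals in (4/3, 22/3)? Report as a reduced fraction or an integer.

E = Q cap (4/3, 22/3) is a subset of Q, which is countable. Enumerate Q = {q_1, q_2, ...}; for any eps > 0, cover q_k by the open interval (q_k - eps/2^(k+1), q_k + eps/2^(k+1)), of length eps/2^k. The total cover length is sum_{k>=1} eps/2^k = eps. Hence m*(E) <= m*(Q) <= eps for every eps > 0, and since outer measure is non-negative, m*(E) = 0.

0


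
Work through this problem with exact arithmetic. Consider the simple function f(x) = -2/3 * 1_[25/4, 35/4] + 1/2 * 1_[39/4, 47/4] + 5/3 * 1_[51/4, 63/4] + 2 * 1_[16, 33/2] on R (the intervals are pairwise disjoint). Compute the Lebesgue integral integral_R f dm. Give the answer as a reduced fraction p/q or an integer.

For a simple function f = sum_i c_i * 1_{A_i} with disjoint A_i,
  integral f dm = sum_i c_i * m(A_i).
Lengths of the A_i:
  m(A_1) = 35/4 - 25/4 = 5/2.
  m(A_2) = 47/4 - 39/4 = 2.
  m(A_3) = 63/4 - 51/4 = 3.
  m(A_4) = 33/2 - 16 = 1/2.
Contributions c_i * m(A_i):
  (-2/3) * (5/2) = -5/3.
  (1/2) * (2) = 1.
  (5/3) * (3) = 5.
  (2) * (1/2) = 1.
Total: -5/3 + 1 + 5 + 1 = 16/3.

16/3


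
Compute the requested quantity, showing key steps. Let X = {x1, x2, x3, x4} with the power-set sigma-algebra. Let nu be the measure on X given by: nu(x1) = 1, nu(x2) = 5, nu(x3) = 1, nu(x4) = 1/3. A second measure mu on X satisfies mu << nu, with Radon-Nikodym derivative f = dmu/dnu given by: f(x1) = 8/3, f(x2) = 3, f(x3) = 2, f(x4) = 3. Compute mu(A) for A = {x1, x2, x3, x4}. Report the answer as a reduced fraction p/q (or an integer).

By the defining property of the Radon-Nikodym derivative, for every measurable set A,
  mu(A) = integral_A f dnu.
Since nu is a discrete measure concentrated on the atoms of X, the integral over A reduces to the sum
  mu(A) = sum_{x in A} f(x) * nu({x}).
Computing each term:
  x1: f(x1) * nu(x1) = 8/3 * 1 = 8/3.
  x2: f(x2) * nu(x2) = 3 * 5 = 15.
  x3: f(x3) * nu(x3) = 2 * 1 = 2.
  x4: f(x4) * nu(x4) = 3 * 1/3 = 1.
Summing: mu(A) = 8/3 + 15 + 2 + 1 = 62/3.

62/3


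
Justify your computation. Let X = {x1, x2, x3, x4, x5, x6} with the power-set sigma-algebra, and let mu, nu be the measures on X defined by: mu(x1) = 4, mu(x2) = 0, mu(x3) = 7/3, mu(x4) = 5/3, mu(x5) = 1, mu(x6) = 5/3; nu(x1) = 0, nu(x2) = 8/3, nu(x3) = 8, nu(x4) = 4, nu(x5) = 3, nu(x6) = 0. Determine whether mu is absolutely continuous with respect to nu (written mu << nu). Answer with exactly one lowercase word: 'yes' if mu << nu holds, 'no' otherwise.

mu << nu means: every nu-null measurable set is also mu-null; equivalently, for every atom x, if nu({x}) = 0 then mu({x}) = 0.
Checking each atom:
  x1: nu = 0, mu = 4 > 0 -> violates mu << nu.
  x2: nu = 8/3 > 0 -> no constraint.
  x3: nu = 8 > 0 -> no constraint.
  x4: nu = 4 > 0 -> no constraint.
  x5: nu = 3 > 0 -> no constraint.
  x6: nu = 0, mu = 5/3 > 0 -> violates mu << nu.
The atom(s) x1, x6 violate the condition (nu = 0 but mu > 0). Therefore mu is NOT absolutely continuous w.r.t. nu.

no


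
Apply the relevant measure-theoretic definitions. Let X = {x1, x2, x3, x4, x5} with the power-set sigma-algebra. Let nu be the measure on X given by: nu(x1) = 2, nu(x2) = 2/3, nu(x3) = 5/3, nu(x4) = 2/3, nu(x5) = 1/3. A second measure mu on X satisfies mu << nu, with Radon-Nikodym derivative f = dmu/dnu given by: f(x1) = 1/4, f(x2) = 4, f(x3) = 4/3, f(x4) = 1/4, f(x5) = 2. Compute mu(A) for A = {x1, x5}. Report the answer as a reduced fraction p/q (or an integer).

By the defining property of the Radon-Nikodym derivative, for every measurable set A,
  mu(A) = integral_A f dnu.
Since nu is a discrete measure concentrated on the atoms of X, the integral over A reduces to the sum
  mu(A) = sum_{x in A} f(x) * nu({x}).
Computing each term:
  x1: f(x1) * nu(x1) = 1/4 * 2 = 1/2.
  x5: f(x5) * nu(x5) = 2 * 1/3 = 2/3.
Summing: mu(A) = 1/2 + 2/3 = 7/6.

7/6


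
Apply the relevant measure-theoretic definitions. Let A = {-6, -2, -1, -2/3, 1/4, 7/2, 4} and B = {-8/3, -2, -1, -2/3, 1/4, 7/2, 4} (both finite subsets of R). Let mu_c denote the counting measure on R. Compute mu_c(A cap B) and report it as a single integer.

Counting measure on a finite set equals cardinality. mu_c(A cap B) = |A cap B| (elements appearing in both).
Enumerating the elements of A that also lie in B gives 6 element(s).
So mu_c(A cap B) = 6.

6


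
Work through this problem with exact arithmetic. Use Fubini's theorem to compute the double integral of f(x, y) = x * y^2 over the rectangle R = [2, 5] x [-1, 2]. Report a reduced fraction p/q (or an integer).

f(x, y) is a tensor product of a function of x and a function of y, and both factors are bounded continuous (hence Lebesgue integrable) on the rectangle, so Fubini's theorem applies:
  integral_R f d(m x m) = (integral_a1^b1 x dx) * (integral_a2^b2 y^2 dy).
Inner integral in x: integral_{2}^{5} x dx = (5^2 - 2^2)/2
  = 21/2.
Inner integral in y: integral_{-1}^{2} y^2 dy = (2^3 - (-1)^3)/3
  = 3.
Product: (21/2) * (3) = 63/2.

63/2


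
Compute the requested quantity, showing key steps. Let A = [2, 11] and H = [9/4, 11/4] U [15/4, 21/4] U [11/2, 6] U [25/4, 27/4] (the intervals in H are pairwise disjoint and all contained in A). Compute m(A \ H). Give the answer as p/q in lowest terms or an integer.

The ambient interval has length m(A) = 11 - 2 = 9.
Since the holes are disjoint and sit inside A, by finite additivity
  m(H) = sum_i (b_i - a_i), and m(A \ H) = m(A) - m(H).
Computing the hole measures:
  m(H_1) = 11/4 - 9/4 = 1/2.
  m(H_2) = 21/4 - 15/4 = 3/2.
  m(H_3) = 6 - 11/2 = 1/2.
  m(H_4) = 27/4 - 25/4 = 1/2.
Summed: m(H) = 1/2 + 3/2 + 1/2 + 1/2 = 3.
So m(A \ H) = 9 - 3 = 6.

6


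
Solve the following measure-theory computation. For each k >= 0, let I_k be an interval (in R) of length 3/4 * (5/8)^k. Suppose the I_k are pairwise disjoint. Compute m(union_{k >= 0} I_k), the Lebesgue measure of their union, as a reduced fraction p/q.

By countable additivity of the Lebesgue measure on pairwise disjoint measurable sets,
  m(union_{k >= 0} I_k) = sum_{k >= 0} m(I_k) = sum_{k >= 0} a * r^k,
  with a = 3/4 and r = 5/8.
Since 0 < r = 5/8 < 1, the geometric series converges:
  sum_{k >= 0} a * r^k = a / (1 - r).
  = 3/4 / (1 - 5/8)
  = 3/4 / (3/8)
  = 2.

2


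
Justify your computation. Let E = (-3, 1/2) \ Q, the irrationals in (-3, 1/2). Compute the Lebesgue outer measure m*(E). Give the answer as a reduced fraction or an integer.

The interval I = (-3, 1/2) has m(I) = 1/2 - (-3) = 7/2 (endpoints are measure-zero, so open/closed/half-open agree). Write I = (I cap Q) u (I \ Q). The rationals in I are countable, so m*(I cap Q) = 0 (cover each rational by intervals whose total length is arbitrarily small). By countable subadditivity m*(I) <= m*(I cap Q) + m*(I \ Q), hence m*(I \ Q) >= m(I) = 7/2. The reverse inequality m*(I \ Q) <= m*(I) = 7/2 is trivial since (I \ Q) is a subset of I. Therefore m*(I \ Q) = 7/2.

7/2


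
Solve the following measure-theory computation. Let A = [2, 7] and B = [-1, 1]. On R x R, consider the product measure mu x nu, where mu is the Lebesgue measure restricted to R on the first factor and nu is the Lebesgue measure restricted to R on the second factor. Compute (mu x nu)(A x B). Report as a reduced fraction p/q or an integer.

For a measurable rectangle A x B, the product measure satisfies
  (mu x nu)(A x B) = mu(A) * nu(B).
  mu(A) = 5.
  nu(B) = 2.
  (mu x nu)(A x B) = 5 * 2 = 10.

10


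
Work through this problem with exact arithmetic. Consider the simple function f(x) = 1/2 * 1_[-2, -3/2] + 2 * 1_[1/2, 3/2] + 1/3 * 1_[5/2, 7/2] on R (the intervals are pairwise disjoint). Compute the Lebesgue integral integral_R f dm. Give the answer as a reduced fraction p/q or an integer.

For a simple function f = sum_i c_i * 1_{A_i} with disjoint A_i,
  integral f dm = sum_i c_i * m(A_i).
Lengths of the A_i:
  m(A_1) = -3/2 - (-2) = 1/2.
  m(A_2) = 3/2 - 1/2 = 1.
  m(A_3) = 7/2 - 5/2 = 1.
Contributions c_i * m(A_i):
  (1/2) * (1/2) = 1/4.
  (2) * (1) = 2.
  (1/3) * (1) = 1/3.
Total: 1/4 + 2 + 1/3 = 31/12.

31/12


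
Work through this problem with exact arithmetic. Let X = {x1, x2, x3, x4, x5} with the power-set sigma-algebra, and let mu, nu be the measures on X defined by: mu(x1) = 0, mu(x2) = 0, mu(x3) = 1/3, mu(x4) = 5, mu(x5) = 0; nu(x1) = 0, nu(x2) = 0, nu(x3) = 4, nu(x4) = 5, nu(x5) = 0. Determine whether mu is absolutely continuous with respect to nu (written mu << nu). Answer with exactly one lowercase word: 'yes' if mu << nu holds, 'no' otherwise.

mu << nu means: every nu-null measurable set is also mu-null; equivalently, for every atom x, if nu({x}) = 0 then mu({x}) = 0.
Checking each atom:
  x1: nu = 0, mu = 0 -> consistent with mu << nu.
  x2: nu = 0, mu = 0 -> consistent with mu << nu.
  x3: nu = 4 > 0 -> no constraint.
  x4: nu = 5 > 0 -> no constraint.
  x5: nu = 0, mu = 0 -> consistent with mu << nu.
No atom violates the condition. Therefore mu << nu.

yes


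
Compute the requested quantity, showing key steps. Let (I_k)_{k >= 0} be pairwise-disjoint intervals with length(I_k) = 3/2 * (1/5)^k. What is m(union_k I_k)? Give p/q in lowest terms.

By countable additivity of the Lebesgue measure on pairwise disjoint measurable sets,
  m(union_{k >= 0} I_k) = sum_{k >= 0} m(I_k) = sum_{k >= 0} a * r^k,
  with a = 3/2 and r = 1/5.
Since 0 < r = 1/5 < 1, the geometric series converges:
  sum_{k >= 0} a * r^k = a / (1 - r).
  = 3/2 / (1 - 1/5)
  = 3/2 / (4/5)
  = 15/8.

15/8


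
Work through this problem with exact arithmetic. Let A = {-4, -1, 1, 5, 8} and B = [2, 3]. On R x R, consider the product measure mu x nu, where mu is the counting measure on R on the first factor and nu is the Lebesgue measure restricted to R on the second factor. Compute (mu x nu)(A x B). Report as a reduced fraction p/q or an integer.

For a measurable rectangle A x B, the product measure satisfies
  (mu x nu)(A x B) = mu(A) * nu(B).
  mu(A) = 5.
  nu(B) = 1.
  (mu x nu)(A x B) = 5 * 1 = 5.

5


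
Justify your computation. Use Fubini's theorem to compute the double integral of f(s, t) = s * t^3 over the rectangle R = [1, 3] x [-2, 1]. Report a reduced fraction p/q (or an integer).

f(s, t) is a tensor product of a function of s and a function of t, and both factors are bounded continuous (hence Lebesgue integrable) on the rectangle, so Fubini's theorem applies:
  integral_R f d(m x m) = (integral_a1^b1 s ds) * (integral_a2^b2 t^3 dt).
Inner integral in s: integral_{1}^{3} s ds = (3^2 - 1^2)/2
  = 4.
Inner integral in t: integral_{-2}^{1} t^3 dt = (1^4 - (-2)^4)/4
  = -15/4.
Product: (4) * (-15/4) = -15.

-15


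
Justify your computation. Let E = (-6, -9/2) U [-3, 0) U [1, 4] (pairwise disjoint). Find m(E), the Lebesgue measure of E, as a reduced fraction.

For pairwise disjoint intervals, m(union_i I_i) = sum_i m(I_i),
and m is invariant under swapping open/closed endpoints (single points have measure 0).
So m(E) = sum_i (b_i - a_i).
  I_1 has length -9/2 - (-6) = 3/2.
  I_2 has length 0 - (-3) = 3.
  I_3 has length 4 - 1 = 3.
Summing:
  m(E) = 3/2 + 3 + 3 = 15/2.

15/2


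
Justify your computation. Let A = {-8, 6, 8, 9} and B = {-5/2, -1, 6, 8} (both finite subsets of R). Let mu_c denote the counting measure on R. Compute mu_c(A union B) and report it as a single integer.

Counting measure on a finite set equals cardinality. By inclusion-exclusion, |A union B| = |A| + |B| - |A cap B|.
|A| = 4, |B| = 4, |A cap B| = 2.
So mu_c(A union B) = 4 + 4 - 2 = 6.

6


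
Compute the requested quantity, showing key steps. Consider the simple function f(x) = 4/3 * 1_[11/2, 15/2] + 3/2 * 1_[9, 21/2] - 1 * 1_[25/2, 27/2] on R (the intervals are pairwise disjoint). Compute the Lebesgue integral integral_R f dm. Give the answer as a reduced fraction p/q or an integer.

For a simple function f = sum_i c_i * 1_{A_i} with disjoint A_i,
  integral f dm = sum_i c_i * m(A_i).
Lengths of the A_i:
  m(A_1) = 15/2 - 11/2 = 2.
  m(A_2) = 21/2 - 9 = 3/2.
  m(A_3) = 27/2 - 25/2 = 1.
Contributions c_i * m(A_i):
  (4/3) * (2) = 8/3.
  (3/2) * (3/2) = 9/4.
  (-1) * (1) = -1.
Total: 8/3 + 9/4 - 1 = 47/12.

47/12


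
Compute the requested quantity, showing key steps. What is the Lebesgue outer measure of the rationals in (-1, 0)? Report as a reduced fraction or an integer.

E = Q cap (-1, 0) is a subset of Q, which is countable. Enumerate Q = {q_1, q_2, ...}; for any eps > 0, cover q_k by the open interval (q_k - eps/2^(k+1), q_k + eps/2^(k+1)), of length eps/2^k. The total cover length is sum_{k>=1} eps/2^k = eps. Hence m*(E) <= m*(Q) <= eps for every eps > 0, and since outer measure is non-negative, m*(E) = 0.

0


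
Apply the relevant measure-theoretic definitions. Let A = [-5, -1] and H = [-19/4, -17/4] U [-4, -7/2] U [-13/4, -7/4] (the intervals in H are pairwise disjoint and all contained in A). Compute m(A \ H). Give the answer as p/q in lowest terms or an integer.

The ambient interval has length m(A) = -1 - (-5) = 4.
Since the holes are disjoint and sit inside A, by finite additivity
  m(H) = sum_i (b_i - a_i), and m(A \ H) = m(A) - m(H).
Computing the hole measures:
  m(H_1) = -17/4 - (-19/4) = 1/2.
  m(H_2) = -7/2 - (-4) = 1/2.
  m(H_3) = -7/4 - (-13/4) = 3/2.
Summed: m(H) = 1/2 + 1/2 + 3/2 = 5/2.
So m(A \ H) = 4 - 5/2 = 3/2.

3/2


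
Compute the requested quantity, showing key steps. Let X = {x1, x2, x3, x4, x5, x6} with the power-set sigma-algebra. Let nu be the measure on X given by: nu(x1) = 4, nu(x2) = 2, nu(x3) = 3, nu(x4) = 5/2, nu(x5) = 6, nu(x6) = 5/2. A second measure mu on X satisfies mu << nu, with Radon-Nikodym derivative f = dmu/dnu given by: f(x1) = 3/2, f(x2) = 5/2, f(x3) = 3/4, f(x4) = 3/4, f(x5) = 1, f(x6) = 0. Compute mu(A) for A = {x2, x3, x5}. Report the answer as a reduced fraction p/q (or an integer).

By the defining property of the Radon-Nikodym derivative, for every measurable set A,
  mu(A) = integral_A f dnu.
Since nu is a discrete measure concentrated on the atoms of X, the integral over A reduces to the sum
  mu(A) = sum_{x in A} f(x) * nu({x}).
Computing each term:
  x2: f(x2) * nu(x2) = 5/2 * 2 = 5.
  x3: f(x3) * nu(x3) = 3/4 * 3 = 9/4.
  x5: f(x5) * nu(x5) = 1 * 6 = 6.
Summing: mu(A) = 5 + 9/4 + 6 = 53/4.

53/4


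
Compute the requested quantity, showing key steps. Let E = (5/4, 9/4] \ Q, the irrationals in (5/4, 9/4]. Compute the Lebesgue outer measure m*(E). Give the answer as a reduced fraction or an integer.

The interval I = (5/4, 9/4] has m(I) = 9/4 - 5/4 = 1 (endpoints are measure-zero, so open/closed/half-open agree). Write I = (I cap Q) u (I \ Q). The rationals in I are countable, so m*(I cap Q) = 0 (cover each rational by intervals whose total length is arbitrarily small). By countable subadditivity m*(I) <= m*(I cap Q) + m*(I \ Q), hence m*(I \ Q) >= m(I) = 1. The reverse inequality m*(I \ Q) <= m*(I) = 1 is trivial since (I \ Q) is a subset of I. Therefore m*(I \ Q) = 1.

1


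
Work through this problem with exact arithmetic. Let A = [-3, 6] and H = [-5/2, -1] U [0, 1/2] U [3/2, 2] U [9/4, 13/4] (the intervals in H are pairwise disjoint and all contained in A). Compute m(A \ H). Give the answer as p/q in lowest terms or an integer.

The ambient interval has length m(A) = 6 - (-3) = 9.
Since the holes are disjoint and sit inside A, by finite additivity
  m(H) = sum_i (b_i - a_i), and m(A \ H) = m(A) - m(H).
Computing the hole measures:
  m(H_1) = -1 - (-5/2) = 3/2.
  m(H_2) = 1/2 - 0 = 1/2.
  m(H_3) = 2 - 3/2 = 1/2.
  m(H_4) = 13/4 - 9/4 = 1.
Summed: m(H) = 3/2 + 1/2 + 1/2 + 1 = 7/2.
So m(A \ H) = 9 - 7/2 = 11/2.

11/2


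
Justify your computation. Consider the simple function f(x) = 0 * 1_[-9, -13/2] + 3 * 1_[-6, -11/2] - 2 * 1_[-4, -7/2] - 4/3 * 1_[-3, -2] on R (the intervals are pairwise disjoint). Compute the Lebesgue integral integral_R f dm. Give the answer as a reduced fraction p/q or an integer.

For a simple function f = sum_i c_i * 1_{A_i} with disjoint A_i,
  integral f dm = sum_i c_i * m(A_i).
Lengths of the A_i:
  m(A_1) = -13/2 - (-9) = 5/2.
  m(A_2) = -11/2 - (-6) = 1/2.
  m(A_3) = -7/2 - (-4) = 1/2.
  m(A_4) = -2 - (-3) = 1.
Contributions c_i * m(A_i):
  (0) * (5/2) = 0.
  (3) * (1/2) = 3/2.
  (-2) * (1/2) = -1.
  (-4/3) * (1) = -4/3.
Total: 0 + 3/2 - 1 - 4/3 = -5/6.

-5/6


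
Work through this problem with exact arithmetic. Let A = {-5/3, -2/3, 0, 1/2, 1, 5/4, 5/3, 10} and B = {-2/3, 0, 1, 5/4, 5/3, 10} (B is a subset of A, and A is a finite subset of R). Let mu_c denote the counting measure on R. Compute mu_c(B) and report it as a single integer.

Counting measure assigns mu_c(E) = |E| (number of elements) when E is finite.
B has 6 element(s), so mu_c(B) = 6.

6


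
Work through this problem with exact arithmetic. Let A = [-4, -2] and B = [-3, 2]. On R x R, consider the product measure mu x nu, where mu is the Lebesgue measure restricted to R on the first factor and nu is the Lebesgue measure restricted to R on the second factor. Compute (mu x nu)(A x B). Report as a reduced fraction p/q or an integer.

For a measurable rectangle A x B, the product measure satisfies
  (mu x nu)(A x B) = mu(A) * nu(B).
  mu(A) = 2.
  nu(B) = 5.
  (mu x nu)(A x B) = 2 * 5 = 10.

10


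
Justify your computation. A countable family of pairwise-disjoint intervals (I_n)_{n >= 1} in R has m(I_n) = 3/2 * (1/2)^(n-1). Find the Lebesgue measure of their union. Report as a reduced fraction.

By countable additivity of the Lebesgue measure on pairwise disjoint measurable sets,
  m(union_{n >= 1} I_n) = sum_{n >= 1} m(I_n) = sum_{n >= 1} a * r^(n-1),
  with a = 3/2 and r = 1/2.
Since 0 < r = 1/2 < 1, the geometric series converges:
  sum_{n >= 1} a * r^(n-1) = a / (1 - r).
  = 3/2 / (1 - 1/2)
  = 3/2 / (1/2)
  = 3.

3


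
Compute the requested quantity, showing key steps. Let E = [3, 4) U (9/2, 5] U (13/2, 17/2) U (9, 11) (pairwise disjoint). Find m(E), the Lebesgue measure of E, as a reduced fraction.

For pairwise disjoint intervals, m(union_i I_i) = sum_i m(I_i),
and m is invariant under swapping open/closed endpoints (single points have measure 0).
So m(E) = sum_i (b_i - a_i).
  I_1 has length 4 - 3 = 1.
  I_2 has length 5 - 9/2 = 1/2.
  I_3 has length 17/2 - 13/2 = 2.
  I_4 has length 11 - 9 = 2.
Summing:
  m(E) = 1 + 1/2 + 2 + 2 = 11/2.

11/2
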